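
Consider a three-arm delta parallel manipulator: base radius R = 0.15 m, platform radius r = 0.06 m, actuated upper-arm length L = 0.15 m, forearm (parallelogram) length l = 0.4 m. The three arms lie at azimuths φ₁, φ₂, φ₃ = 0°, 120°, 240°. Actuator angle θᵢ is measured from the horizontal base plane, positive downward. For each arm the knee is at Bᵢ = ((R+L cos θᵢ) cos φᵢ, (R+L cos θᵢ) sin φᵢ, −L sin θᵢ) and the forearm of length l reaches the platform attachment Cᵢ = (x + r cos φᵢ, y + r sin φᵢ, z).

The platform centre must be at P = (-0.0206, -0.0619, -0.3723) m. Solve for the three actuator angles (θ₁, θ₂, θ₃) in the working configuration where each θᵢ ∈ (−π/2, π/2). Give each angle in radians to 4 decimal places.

arm 1 (φ=0.0°): x'=-0.0206, y'=-0.0619
  e−x'=0.1106;  (l²−L²−(e−x')²−y'²−z²)/2L = -0.0572
  √(A²+B²)=0.3884;  θ1 = -1.2820+1.7187 ≈ 0.4367
rotate P by −φ2: (-0.0433, 0.0488, -0.3723)
  A=0.1333, B=-0.3723, C=(l²−L²−A²−y'²−z²)/(2L)=-0.0709
  θ2 = atan2(B,A) + arccos(C/0.3954) = 0.5240
arm 3 (φ=240.0°): x'=0.0639, y'=0.0131
  A cos θ + B sin θ = C:  0.0261·cos θ + -0.3723·sin θ = -0.0065
  √(A²+B²)=0.3732;  θ3 = -1.5008+1.5883 ≈ 0.0875

θ₁ = 0.4367, θ₂ = 0.5240, θ₃ = 0.0875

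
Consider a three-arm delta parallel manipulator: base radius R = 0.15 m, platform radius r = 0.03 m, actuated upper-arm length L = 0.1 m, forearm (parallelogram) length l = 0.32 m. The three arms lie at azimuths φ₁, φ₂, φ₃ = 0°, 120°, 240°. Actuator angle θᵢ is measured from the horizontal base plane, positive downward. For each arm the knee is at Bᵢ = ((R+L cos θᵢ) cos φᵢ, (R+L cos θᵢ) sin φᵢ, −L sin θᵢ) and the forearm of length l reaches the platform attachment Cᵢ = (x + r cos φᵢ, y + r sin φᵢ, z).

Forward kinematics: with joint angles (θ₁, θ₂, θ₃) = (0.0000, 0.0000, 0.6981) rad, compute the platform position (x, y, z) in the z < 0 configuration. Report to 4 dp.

(0.0311, 0.0538, -0.2526)

φ1=0.0°: virtual centre (0.2200, 0.0000, 0.0000), radius l
arm 2 at φ=120.0°: e+L cos θ2 = 0.2200;  centre 2 = (-0.1100, 0.1905, 0.0000)
φ3=240.0°: virtual centre (-0.0983, -0.1703, -0.0643), radius l
|centre ₂|²−|centre ₁|² = 0.0000;  |centre ₃|²−|centre ₁|² = -0.0056
plane₁₂: -0.6600x+0.3811y+0.0000z = 0.0000
Cramer: x(z) = 0.0046-0.1048z;  y(z) = 0.0079-0.1816z
sphere 1 gives Az²+Bz+C=0 with A=1.0439, B=0.0423, C=-0.0559;  B²−4AC=0.2353;  roots -0.2526, 0.2121;  negative root z = -0.2526
x = 0.0311, y = 0.0538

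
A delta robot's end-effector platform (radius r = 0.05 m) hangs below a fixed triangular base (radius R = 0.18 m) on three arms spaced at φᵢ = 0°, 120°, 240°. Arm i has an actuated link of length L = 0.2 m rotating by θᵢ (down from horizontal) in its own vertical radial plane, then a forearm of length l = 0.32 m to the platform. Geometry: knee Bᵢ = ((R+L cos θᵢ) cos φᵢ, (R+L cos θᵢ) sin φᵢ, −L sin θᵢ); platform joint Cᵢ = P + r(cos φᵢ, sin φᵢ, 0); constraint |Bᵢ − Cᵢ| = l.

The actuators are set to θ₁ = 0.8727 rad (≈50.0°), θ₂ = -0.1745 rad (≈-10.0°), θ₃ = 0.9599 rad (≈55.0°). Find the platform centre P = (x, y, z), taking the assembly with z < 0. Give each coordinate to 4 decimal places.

(-0.0435, 0.0965, -0.1959)

φ1=0.0°: virtual centre (0.2586, 0.0000, -0.1532), radius l
arm 2 at φ=120.0°: e+L cos θ2 = 0.3270;  S2 = (-0.1635, 0.2832, 0.0347)
φ3=240.0°: virtual centre (-0.1224, -0.2119, -0.1638), radius l
|S₂|²−|S₁|² = 0.0178;  |S₃|²−|S₁|² = -0.0036
plane₁₂: -0.8441x+0.5663y+0.3759z = 0.0178
Cramer: x(z) = -0.0070+0.1866z;  y(z) = 0.0210-0.3855z
quadratic in z: (1.1835)z²+(0.1911)z+(-0.0080)=0, √Δ=0.2726 → z ∈ {-0.1959, 0.0344}; z = -0.1959 (taking z<0)
x = -0.0435, y = 0.0965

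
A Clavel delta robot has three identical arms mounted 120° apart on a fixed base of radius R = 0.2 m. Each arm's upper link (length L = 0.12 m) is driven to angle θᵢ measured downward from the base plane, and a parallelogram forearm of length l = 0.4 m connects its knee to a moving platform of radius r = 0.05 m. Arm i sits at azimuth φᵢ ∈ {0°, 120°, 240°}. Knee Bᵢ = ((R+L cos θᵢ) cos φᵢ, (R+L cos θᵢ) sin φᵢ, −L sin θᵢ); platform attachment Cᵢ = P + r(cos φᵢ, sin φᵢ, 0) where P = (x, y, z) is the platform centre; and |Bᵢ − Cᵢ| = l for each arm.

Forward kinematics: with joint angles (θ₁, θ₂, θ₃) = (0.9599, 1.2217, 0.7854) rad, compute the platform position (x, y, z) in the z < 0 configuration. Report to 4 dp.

(0.0064, -0.0510, -0.4333)

arm 1 at φ=0.0°: (R−r)+L cos θ1 = 0.2188;  S1 = (0.2188, 0.0000, -0.0983)
φ2=120.0°: virtual centre (-0.0955, 0.1655, -0.1128), radius l
φ3=240.0°: virtual centre (-0.1174, -0.2034, -0.0849), radius l
|S₂|²−|S₁|² = -0.0083;  |S₃|²−|S₁|² = 0.0048
plane₁₂: -0.6287x+0.3309y+-0.0289z = -0.0083
det = 0.4783;  x = 0.0038+-0.0060z,  y = -0.0180+0.0760z
into |P−S₁|² = l²: 1.0058z² + 0.1964z + -0.1038 = 0;  Δ = 0.4560;  z = -0.4333 or 0.2381 → z<0 root = -0.4333
x = 0.0064, y = -0.0510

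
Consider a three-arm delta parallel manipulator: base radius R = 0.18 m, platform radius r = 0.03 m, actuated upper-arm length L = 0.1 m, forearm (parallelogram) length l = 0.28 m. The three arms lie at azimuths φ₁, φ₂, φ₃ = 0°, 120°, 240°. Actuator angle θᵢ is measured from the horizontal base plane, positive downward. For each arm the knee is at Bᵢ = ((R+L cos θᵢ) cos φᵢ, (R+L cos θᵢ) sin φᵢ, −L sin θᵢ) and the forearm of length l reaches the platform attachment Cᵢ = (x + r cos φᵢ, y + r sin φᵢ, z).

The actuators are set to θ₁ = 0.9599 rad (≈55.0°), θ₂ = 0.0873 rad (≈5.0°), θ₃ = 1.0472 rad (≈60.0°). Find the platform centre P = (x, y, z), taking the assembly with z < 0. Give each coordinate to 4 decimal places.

φ1=0.0°: virtual centre (0.2074, 0.0000, -0.0819), radius l
centre 2 = (0.2496·cos120.0°, 0.2496·sin120.0°, -0.0087) = (-0.1248, 0.2162, -0.0087)
centre 3 = (0.2000·cos240.0°, 0.2000·sin240.0°, -0.0866) = (-0.1000, -0.1732, -0.0866)
subtract pairs → two planes through P
[-0.6643 0.4324 0.1464]·P = 0.0127;  [-0.6147 -0.3464 -0.0094]·P = -0.0022
det = 0.4959;  x = -0.0069+0.0941z,  y = 0.0187+-0.1940z
into |P−centre ₁|² = l²: 1.0465z² + 0.1163z + -0.0254 = 0;  Δ = 0.1199;  z = -0.2210 or 0.1099 → z<0 root = -0.2210
x = -0.0277, y = 0.0616

(-0.0277, 0.0616, -0.2210)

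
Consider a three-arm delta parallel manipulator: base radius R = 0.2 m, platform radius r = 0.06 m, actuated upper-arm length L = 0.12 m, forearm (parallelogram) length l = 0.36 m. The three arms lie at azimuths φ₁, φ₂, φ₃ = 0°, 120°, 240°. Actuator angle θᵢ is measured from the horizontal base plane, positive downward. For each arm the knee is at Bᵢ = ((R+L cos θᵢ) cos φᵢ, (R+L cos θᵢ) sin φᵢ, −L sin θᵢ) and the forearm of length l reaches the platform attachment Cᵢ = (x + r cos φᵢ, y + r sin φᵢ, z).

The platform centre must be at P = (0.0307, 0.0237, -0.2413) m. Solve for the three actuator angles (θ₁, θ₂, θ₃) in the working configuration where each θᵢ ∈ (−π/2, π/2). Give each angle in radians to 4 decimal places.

φ1=0.0° → target in arm frame (0.0307, 0.0237)
  e−x'=0.1093;  (l²−L²−(e−x')²−y'²−z²)/2L = 0.1853
  γ=atan2(-0.2413,0.1093)=-1.1455;  ψ=arccos(0.6994)=0.7962;  θ1=γ+ψ≈-0.3493
rotate P by −φ2: (0.0052, -0.0384, -0.2413)
  e−x'=0.1348;  (l²−L²−(e−x')²−y'²−z²)/2L = 0.1555
  θ2 = atan2(B,A) + arccos(C/0.2764) = -0.0879
rotate P by −φ3: (-0.0359, 0.0147, -0.2413)
  A cos θ + B sin θ = C:  0.1759·cos θ + -0.2413·sin θ = 0.1076
  γ=atan2(-0.2413,0.1759)=-0.9410;  ψ=arccos(0.3604)=1.2021;  θ3=γ+ψ≈0.2612

θ₁ = -0.3493, θ₂ = -0.0879, θ₃ = 0.2612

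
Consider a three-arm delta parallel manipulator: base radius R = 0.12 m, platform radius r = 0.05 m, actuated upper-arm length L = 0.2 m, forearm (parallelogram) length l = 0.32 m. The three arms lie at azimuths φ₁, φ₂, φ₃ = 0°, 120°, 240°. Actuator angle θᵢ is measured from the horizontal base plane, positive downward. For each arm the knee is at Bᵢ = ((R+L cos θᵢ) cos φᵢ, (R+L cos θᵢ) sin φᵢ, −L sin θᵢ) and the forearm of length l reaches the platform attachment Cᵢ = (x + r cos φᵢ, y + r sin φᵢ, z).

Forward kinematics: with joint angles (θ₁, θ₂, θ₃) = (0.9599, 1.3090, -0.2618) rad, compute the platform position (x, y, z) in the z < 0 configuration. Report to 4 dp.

(-0.0409, -0.2080, -0.2545)

centre 1 = (0.1847·cos0.0°, 0.1847·sin0.0°, -0.1638) = (0.1847, 0.0000, -0.1638)
arm 2 at φ=120.0°: ρ2 = 0.1218;  centre 2 = (-0.0609, 0.1055, -0.1932)
φ3=240.0°: virtual centre (-0.1316, -0.2279, 0.0518), radius l
|centre ₂|²−|centre ₁|² = -0.0088;  |centre ₃|²−|centre ₁|² = 0.0110
plane₁₂: -0.4912x+0.2109y+-0.0587z = -0.0088
Cramer: x(z) = 0.0048+0.1796z;  y(z) = -0.0307+0.6967z
into |P−centre ₁|² = l²: 1.5176z² + 0.2202z + -0.0422 = 0;  Δ = 0.3049;  z = -0.2545 or 0.1094 → z<0 root = -0.2545
x = -0.0409, y = -0.2080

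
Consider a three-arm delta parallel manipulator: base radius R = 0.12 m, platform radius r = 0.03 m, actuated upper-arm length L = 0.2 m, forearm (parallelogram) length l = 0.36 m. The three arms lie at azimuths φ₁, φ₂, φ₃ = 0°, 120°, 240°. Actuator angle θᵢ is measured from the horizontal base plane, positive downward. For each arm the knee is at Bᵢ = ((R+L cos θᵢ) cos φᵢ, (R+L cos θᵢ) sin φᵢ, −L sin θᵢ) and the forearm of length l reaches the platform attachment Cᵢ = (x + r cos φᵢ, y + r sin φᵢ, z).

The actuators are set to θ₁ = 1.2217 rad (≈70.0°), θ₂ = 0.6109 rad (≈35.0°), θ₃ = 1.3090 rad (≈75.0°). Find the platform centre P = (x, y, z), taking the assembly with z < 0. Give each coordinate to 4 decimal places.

arm 1 at φ=0.0°: ρ1 = 0.1584;  centre 1 = (0.1584, 0.0000, -0.1879)
centre 2 = (0.2538·cos120.0°, 0.2538·sin120.0°, -0.1147) = (-0.1269, 0.2198, -0.1147)
arm 3 at φ=240.0°: ρ3 = 0.1418;  centre 3 = (-0.0709, -0.1228, -0.1932)
subtract pairs → two planes through P
plane₁₂: -0.5706x+0.4396y+0.1464z = 0.0172
det = 0.3417;  x = -0.0085+0.0917z,  y = 0.0281+-0.2140z
quadratic in z: (1.0542)z²+(0.3333)z+(-0.0656)=0, √Δ=0.6228 → z ∈ {-0.4534, 0.1373}; z = -0.4534 (taking z<0)
x = -0.0501, y = 0.1251

(-0.0501, 0.1251, -0.4534)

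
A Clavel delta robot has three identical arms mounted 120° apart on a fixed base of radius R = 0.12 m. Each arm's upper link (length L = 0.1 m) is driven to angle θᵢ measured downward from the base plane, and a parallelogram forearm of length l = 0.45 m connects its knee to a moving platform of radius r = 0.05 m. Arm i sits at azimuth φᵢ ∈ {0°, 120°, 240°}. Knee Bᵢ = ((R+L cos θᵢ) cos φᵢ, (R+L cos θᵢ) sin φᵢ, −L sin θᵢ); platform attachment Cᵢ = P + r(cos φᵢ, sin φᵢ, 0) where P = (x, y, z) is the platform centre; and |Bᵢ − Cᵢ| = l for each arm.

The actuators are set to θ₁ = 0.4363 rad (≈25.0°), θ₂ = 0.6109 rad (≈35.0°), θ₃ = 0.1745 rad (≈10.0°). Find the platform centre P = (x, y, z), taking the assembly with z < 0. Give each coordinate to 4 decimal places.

(-0.0070, -0.0694, -0.4540)

φ1=0.0°: virtual centre (0.1606, 0.0000, -0.0423), radius l
arm 2 at φ=120.0°: (R−r)+L cos θ2 = 0.1519;  S2 = (-0.0760, 0.1316, -0.0574)
φ3=240.0°: virtual centre (-0.0842, -0.1459, -0.0174), radius l
|S₂|²−|S₁|² = -0.0012;  |S₃|²−|S₁|² = 0.0011
linear system: -0.4732x+0.2631y = -0.0012−-0.0302z; -0.4897x+-0.2918y = 0.0011−0.0498z
Cramer: x(z) = 0.0003+0.0161z;  y(z) = -0.0042+0.1437z
into |P−S₁|² = l²: 1.0209z² + 0.0782z + -0.1750 = 0;  Δ = 0.7206;  z = -0.4540 or 0.3775 → z<0 root = -0.4540
x = -0.0070, y = -0.0694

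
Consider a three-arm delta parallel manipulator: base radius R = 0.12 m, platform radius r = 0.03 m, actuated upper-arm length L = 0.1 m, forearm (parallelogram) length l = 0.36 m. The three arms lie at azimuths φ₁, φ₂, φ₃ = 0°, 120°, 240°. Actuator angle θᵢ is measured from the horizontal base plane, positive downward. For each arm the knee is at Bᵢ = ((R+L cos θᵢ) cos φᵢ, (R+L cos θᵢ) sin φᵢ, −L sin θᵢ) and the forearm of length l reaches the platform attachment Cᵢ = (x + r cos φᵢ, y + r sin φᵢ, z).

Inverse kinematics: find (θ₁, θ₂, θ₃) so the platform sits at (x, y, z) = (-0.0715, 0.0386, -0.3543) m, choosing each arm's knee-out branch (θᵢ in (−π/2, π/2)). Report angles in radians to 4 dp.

rotate P by −φ1: (-0.0715, 0.0386, -0.3543)
  A cos θ + B sin θ = C:  0.1615·cos θ + -0.3543·sin θ = -0.1675
  √(A²+B²)=0.3894;  θ1 = -1.1431+2.0155 ≈ 0.8724
rotate P by −φ2: (0.0692, 0.0426, -0.3543)
  e−x'=0.0208;  (l²−L²−(e−x')²−y'²−z²)/2L = -0.0409
  θ2 = atan2(B,A) + arccos(C/0.3549) = 0.1742
φ3=240.0° → target in arm frame (0.0023, -0.0812)
  A=0.0877, B=-0.3543, C=(l²−L²−A²−y'²−z²)/(2L)=-0.1011
  θ3 = atan2(B,A) + arccos(C/0.3650) = 0.5232

θ₁ = 0.8724, θ₂ = 0.1742, θ₃ = 0.5232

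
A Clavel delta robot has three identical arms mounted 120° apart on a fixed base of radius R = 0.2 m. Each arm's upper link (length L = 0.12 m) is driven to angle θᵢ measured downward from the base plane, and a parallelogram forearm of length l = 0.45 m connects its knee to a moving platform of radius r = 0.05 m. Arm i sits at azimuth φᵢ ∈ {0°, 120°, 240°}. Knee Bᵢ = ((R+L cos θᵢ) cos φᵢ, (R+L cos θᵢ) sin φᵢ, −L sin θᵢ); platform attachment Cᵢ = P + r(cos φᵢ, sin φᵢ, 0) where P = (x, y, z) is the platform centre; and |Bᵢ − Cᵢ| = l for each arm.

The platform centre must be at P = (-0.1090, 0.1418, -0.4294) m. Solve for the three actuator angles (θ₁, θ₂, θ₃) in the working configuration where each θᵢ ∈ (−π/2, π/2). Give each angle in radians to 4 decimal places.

arm 1 (φ=0.0°): x'=-0.1090, y'=0.1418
  A=0.2590, B=-0.4294, C=(l²−L²−A²−y'²−z²)/(2L)=-0.3478
  θ1 = atan2(B,A) + arccos(C/0.5015) = 1.3092
rotate P by −φ2: (0.1773, 0.0235, -0.4294)
  A=-0.0273, B=-0.4294, C=(l²−L²−A²−y'²−z²)/(2L)=0.0101
  θ2 = atan2(B,A) + arccos(C/0.4303) = -0.0869
rotate P by −φ3: (-0.0683, -0.1653, -0.4294)
  A cos θ + B sin θ = C:  0.2183·cos θ + -0.4294·sin θ = -0.2969
  √(A²+B²)=0.4817;  θ3 = -1.1005+2.2350 ≈ 1.1345

θ₁ = 1.3092, θ₂ = -0.0869, θ₃ = 1.1345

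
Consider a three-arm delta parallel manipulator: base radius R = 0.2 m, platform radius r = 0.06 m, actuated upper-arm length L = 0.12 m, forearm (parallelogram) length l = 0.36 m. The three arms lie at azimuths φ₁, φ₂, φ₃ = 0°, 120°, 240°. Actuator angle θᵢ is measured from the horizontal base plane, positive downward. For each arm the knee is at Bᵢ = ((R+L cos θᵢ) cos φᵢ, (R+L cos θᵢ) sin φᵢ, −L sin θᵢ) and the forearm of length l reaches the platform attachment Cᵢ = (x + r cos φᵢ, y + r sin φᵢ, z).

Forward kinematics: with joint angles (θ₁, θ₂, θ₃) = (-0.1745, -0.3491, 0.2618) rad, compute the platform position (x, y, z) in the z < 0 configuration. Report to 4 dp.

arm 1 at φ=0.0°: e+L cos θ1 = 0.2582;  centre 1 = (0.2582, 0.0000, 0.0208)
arm 2 at φ=120.0°: e+L cos θ2 = 0.2528;  centre 2 = (-0.1264, 0.2189, 0.0410)
φ3=240.0°: virtual centre (-0.1280, -0.2216, -0.0311), radius l
subtract pairs → two planes through P
[-0.7691 0.4378 0.0404]·P = -0.0015;  [-0.7723 -0.4433 -0.1038]·P = -0.0006
det = 0.6790;  x = 0.0014+-0.0405z,  y = -0.0010+-0.1635z
into |P−centre ₁|² = l²: 1.0284z² + -0.0205z + -0.0632 = 0;  Δ = 0.2605;  z = -0.2382 or 0.2581 → z<0 root = -0.2382
x = 0.0111, y = 0.0379

(0.0111, 0.0379, -0.2382)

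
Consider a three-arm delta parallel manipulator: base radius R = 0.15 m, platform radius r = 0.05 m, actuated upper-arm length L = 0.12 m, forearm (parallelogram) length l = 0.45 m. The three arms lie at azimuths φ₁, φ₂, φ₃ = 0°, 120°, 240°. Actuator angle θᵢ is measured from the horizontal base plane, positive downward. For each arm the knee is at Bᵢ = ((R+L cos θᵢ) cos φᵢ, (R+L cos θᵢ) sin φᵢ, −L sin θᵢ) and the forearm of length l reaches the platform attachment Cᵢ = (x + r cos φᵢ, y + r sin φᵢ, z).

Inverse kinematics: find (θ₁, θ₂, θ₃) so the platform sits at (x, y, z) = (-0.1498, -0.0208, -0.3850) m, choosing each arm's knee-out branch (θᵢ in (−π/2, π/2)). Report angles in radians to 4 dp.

arm 1 (φ=0.0°): x'=-0.1498, y'=-0.0208
  e−x'=0.2498;  (l²−L²−(e−x')²−y'²−z²)/2L = -0.0957
  θ1 = atan2(B,A) + arccos(C/0.4589) = 0.7855
rotate P by −φ2: (0.0569, 0.1401, -0.3850)
  e−x'=0.0431;  (l²−L²−(e−x')²−y'²−z²)/2L = 0.0766
  θ2 = atan2(B,A) + arccos(C/0.3874) = -0.0875
rotate P by −φ3: (0.0929, -0.1193, -0.3850)
  e−x'=0.0071;  (l²−L²−(e−x')²−y'²−z²)/2L = 0.1066
  θ3 = atan2(B,A) + arccos(C/0.3851) = -0.2621

θ₁ = 0.7855, θ₂ = -0.0875, θ₃ = -0.2621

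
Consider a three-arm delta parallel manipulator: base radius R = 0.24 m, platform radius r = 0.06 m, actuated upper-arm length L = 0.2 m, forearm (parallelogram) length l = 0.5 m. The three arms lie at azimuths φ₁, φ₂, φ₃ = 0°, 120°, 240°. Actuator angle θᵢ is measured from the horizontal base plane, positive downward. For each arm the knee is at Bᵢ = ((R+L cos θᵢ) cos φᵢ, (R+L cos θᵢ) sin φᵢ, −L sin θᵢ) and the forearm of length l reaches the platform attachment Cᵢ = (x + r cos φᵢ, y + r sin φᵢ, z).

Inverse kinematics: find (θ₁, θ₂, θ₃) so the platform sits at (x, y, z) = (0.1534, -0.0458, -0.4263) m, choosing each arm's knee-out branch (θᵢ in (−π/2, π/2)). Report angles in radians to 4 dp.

arm 1 (φ=0.0°): x'=0.1534, y'=-0.0458
  A cos θ + B sin θ = C:  0.0266·cos θ + -0.4263·sin θ = 0.0637
  √(A²+B²)=0.4271;  θ1 = -1.5085+1.4212 ≈ -0.0873
rotate P by −φ2: (-0.1164, -0.1099, -0.4263)
  A cos θ + B sin θ = C:  0.2964·cos θ + -0.4263·sin θ = -0.1791
  √(A²+B²)=0.5192;  θ2 = -0.9633+1.9231 ≈ 0.9598
φ3=240.0° → target in arm frame (-0.0370, 0.1557)
  e−x'=0.2170;  (l²−L²−(e−x')²−y'²−z²)/2L = -0.1077
  √(A²+B²)=0.4784;  θ3 = -1.0999+1.7980 ≈ 0.6981

θ₁ = -0.0873, θ₂ = 0.9598, θ₃ = 0.6981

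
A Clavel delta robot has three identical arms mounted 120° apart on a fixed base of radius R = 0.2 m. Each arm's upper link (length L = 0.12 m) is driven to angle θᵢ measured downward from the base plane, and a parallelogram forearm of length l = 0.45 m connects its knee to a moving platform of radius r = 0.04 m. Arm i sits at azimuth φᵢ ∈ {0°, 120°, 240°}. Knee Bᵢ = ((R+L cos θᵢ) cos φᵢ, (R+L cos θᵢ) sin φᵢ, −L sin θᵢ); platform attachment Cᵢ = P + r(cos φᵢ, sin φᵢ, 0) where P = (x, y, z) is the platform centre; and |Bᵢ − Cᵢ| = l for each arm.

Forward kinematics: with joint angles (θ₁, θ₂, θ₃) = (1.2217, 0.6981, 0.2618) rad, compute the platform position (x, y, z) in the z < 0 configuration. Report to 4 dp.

φ1=0.0°: virtual centre (0.2010, 0.0000, -0.1128), radius l
centre 2 = (0.2519·cos120.0°, 0.2519·sin120.0°, -0.0771) = (-0.1260, 0.2182, -0.0771)
arm 3 at φ=240.0°: ρ3 = 0.2759;  centre 3 = (-0.1380, -0.2389, -0.0311)
eliminate P² terms by subtracting sphere 1 from 2 and 3
plane₁₂: -0.6540x+0.4364y+0.0713z = 0.0163
Cramer: x(z) = -0.0300+0.1732z;  y(z) = -0.0076+0.0962z
quadratic in z: (1.0393)z²+(0.1440)z+(-0.1364)=0, √Δ=0.7665 → z ∈ {-0.4381, 0.2995}; z = -0.4381 (taking z<0)
x = -0.1058, y = -0.0498

(-0.1058, -0.0498, -0.4381)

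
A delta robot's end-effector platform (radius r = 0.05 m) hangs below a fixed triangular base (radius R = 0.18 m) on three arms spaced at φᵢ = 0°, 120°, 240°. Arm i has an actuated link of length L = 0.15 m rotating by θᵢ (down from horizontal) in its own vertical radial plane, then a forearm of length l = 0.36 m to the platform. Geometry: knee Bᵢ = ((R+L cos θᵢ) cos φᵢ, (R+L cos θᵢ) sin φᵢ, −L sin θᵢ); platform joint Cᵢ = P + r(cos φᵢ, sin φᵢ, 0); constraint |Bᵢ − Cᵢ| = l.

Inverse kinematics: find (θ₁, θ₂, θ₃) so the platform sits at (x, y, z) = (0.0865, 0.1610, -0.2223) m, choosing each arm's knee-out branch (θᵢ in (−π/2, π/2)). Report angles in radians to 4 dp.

arm 1 (φ=0.0°): x'=0.0865, y'=0.1610
  A cos θ + B sin θ = C:  0.0435·cos θ + -0.2223·sin θ = 0.0996
  γ=atan2(-0.2223,0.0435)=-1.3776;  ψ=arccos(0.4395)=1.1157;  θ1=γ+ψ≈-0.2619
φ2=120.0° → target in arm frame (0.0962, -0.1554)
  A cos θ + B sin θ = C:  0.0338·cos θ + -0.2223·sin θ = 0.1080
  γ=atan2(-0.2223,0.0338)=-1.4198;  ψ=arccos(0.4801)=1.0700;  θ2=γ+ψ≈-0.3498
rotate P by −φ3: (-0.1827, -0.0056, -0.2223)
  e−x'=0.3127;  (l²−L²−(e−x')²−y'²−z²)/2L = -0.1337
  γ=atan2(-0.2223,0.3127)=-0.6180;  ψ=arccos(-0.3486)=1.9268;  θ3=γ+ψ≈1.3088

θ₁ = -0.2619, θ₂ = -0.3498, θ₃ = 1.3088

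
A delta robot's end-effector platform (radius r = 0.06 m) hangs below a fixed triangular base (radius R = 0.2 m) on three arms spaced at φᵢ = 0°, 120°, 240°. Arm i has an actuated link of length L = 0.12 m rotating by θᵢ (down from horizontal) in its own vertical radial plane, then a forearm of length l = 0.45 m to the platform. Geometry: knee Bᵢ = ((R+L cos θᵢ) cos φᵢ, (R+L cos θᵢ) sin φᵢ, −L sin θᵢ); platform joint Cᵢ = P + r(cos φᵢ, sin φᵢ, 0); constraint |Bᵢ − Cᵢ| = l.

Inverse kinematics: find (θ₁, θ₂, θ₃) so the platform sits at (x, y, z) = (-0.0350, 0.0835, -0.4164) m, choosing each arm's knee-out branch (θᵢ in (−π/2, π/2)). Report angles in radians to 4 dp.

rotate P by −φ1: (-0.0350, 0.0835, -0.4164)
  A=0.1750, B=-0.4164, C=(l²−L²−A²−y'²−z²)/(2L)=-0.0954
  θ1 = atan2(B,A) + arccos(C/0.4517) = 0.6106
arm 2 (φ=120.0°): x'=0.0898, y'=-0.0114
  A=0.0502, B=-0.4164, C=(l²−L²−A²−y'²−z²)/(2L)=0.0503
  θ2 = atan2(B,A) + arccos(C/0.4194) = -0.0002
rotate P by −φ3: (-0.0548, -0.0721, -0.4164)
  A cos θ + B sin θ = C:  0.1948·cos θ + -0.4164·sin θ = -0.1185
  γ=atan2(-0.4164,0.1948)=-1.1332;  ψ=arccos(-0.2577)=1.8314;  θ3=γ+ψ≈0.6983

θ₁ = 0.6106, θ₂ = -0.0002, θ₃ = 0.6983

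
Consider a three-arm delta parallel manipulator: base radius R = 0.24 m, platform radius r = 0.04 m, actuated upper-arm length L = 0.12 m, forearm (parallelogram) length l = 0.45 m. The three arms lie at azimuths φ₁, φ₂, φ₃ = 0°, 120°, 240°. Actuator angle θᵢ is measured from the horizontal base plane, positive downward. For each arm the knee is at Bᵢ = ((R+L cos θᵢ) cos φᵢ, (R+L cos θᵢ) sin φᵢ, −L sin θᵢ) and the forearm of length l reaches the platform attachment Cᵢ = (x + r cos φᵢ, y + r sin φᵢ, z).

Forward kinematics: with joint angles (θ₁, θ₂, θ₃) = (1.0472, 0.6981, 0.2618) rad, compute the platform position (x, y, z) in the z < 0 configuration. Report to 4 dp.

(-0.0695, -0.0432, -0.4073)

S1 = (0.2600·cos0.0°, 0.2600·sin0.0°, -0.1039) = (0.2600, 0.0000, -0.1039)
S2 = (0.2919·cos120.0°, 0.2919·sin120.0°, -0.0771) = (-0.1460, 0.2528, -0.0771)
φ3=240.0°: virtual centre (-0.1580, -0.2736, -0.0311), radius l
|S₂|²−|S₁|² = 0.0128;  |S₃|²−|S₁|² = 0.0224
plane₁₂: -0.8119x+0.5056y+0.0536z = 0.0128
det = 0.8669;  x = -0.0211+0.1188z,  y = -0.0086+0.0848z
into |P−S₁|² = l²: 1.0213z² + 0.1396z + -0.1126 = 0;  Δ = 0.4795;  z = -0.4073 or 0.2707 → z<0 root = -0.4073
x = -0.0695, y = -0.0432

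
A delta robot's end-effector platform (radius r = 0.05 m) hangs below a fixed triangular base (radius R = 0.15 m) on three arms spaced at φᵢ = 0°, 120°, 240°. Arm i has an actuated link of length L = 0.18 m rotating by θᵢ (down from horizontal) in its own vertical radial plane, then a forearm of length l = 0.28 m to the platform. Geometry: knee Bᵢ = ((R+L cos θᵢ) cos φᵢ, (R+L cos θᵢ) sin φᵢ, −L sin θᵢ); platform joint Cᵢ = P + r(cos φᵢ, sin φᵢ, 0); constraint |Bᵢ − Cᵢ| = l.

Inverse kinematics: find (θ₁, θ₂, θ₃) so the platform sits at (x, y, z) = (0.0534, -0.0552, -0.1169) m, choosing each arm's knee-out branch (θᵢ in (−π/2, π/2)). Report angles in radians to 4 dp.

θ₁ = -0.2623, θ₂ = 0.9603, θ₃ = 0.1747

arm 1 (φ=0.0°): x'=0.0534, y'=-0.0552
  e−x'=0.0466;  (l²−L²−(e−x')²−y'²−z²)/2L = 0.0753
  γ=atan2(-0.1169,0.0466)=-1.1915;  ψ=arccos(0.5985)=0.9291;  θ1=γ+ψ≈-0.2623
φ2=120.0° → target in arm frame (-0.0745, -0.0186)
  A=0.1745, B=-0.1169, C=(l²−L²−A²−y'²−z²)/(2L)=0.0043
  γ=atan2(-0.1169,0.1745)=-0.5902;  ψ=arccos(0.0203)=1.5505;  θ2=γ+ψ≈0.9603
arm 3 (φ=240.0°): x'=0.0211, y'=0.0738
  A cos θ + B sin θ = C:  0.0789·cos θ + -0.1169·sin θ = 0.0574
  γ=atan2(-0.1169,0.0789)=-0.9771;  ψ=arccos(0.4069)=1.1518;  θ3=γ+ψ≈0.1747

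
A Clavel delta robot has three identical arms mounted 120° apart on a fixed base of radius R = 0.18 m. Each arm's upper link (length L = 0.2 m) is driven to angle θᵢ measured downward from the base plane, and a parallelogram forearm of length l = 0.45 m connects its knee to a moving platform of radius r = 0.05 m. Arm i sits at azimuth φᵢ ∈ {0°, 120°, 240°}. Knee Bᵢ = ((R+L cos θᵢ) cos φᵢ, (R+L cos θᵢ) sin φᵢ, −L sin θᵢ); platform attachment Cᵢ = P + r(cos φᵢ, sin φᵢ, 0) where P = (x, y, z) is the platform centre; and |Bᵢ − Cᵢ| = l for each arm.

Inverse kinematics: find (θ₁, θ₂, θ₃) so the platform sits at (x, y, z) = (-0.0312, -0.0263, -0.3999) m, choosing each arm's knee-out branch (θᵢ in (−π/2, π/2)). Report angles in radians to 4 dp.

θ₁ = 0.5234, θ₂ = 0.4362, θ₃ = 0.2618

φ1=0.0° → target in arm frame (-0.0312, -0.0263)
  A=0.1612, B=-0.3999, C=(l²−L²−A²−y'²−z²)/(2L)=-0.0602
  γ=atan2(-0.3999,0.1612)=-1.1876;  ψ=arccos(-0.1397)=1.7110;  θ1=γ+ψ≈0.5234
arm 2 (φ=120.0°): x'=-0.0072, y'=0.0402
  A=0.1372, B=-0.3999, C=(l²−L²−A²−y'²−z²)/(2L)=-0.0446
  √(A²+B²)=0.4228;  θ2 = -1.2403+1.6766 ≈ 0.4362
φ3=240.0° → target in arm frame (0.0384, -0.0139)
  A=0.0916, B=-0.3999, C=(l²−L²−A²−y'²−z²)/(2L)=-0.0150
  γ=atan2(-0.3999,0.0916)=-1.3456;  ψ=arccos(-0.0366)=1.6074;  θ3=γ+ψ≈0.2618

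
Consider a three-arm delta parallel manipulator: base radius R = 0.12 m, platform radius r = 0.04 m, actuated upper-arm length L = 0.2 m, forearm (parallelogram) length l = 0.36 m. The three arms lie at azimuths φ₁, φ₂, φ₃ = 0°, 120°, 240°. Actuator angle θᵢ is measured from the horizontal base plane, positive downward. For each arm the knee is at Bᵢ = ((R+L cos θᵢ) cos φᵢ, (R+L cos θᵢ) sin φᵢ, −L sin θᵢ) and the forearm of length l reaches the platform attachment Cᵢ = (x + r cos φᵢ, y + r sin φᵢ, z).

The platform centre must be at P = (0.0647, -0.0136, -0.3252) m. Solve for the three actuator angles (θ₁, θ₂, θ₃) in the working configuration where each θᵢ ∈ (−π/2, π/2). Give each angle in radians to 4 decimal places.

rotate P by −φ1: (0.0647, -0.0136, -0.3252)
  A=0.0153, B=-0.3252, C=(l²−L²−A²−y'²−z²)/(2L)=-0.0414
  θ1 = atan2(B,A) + arccos(C/0.3256) = 0.1746
φ2=120.0° → target in arm frame (-0.0441, -0.0492)
  A=0.1241, B=-0.3252, C=(l²−L²−A²−y'²−z²)/(2L)=-0.0850
  γ=atan2(-0.3252,0.1241)=-1.2062;  ψ=arccos(-0.2441)=1.8174;  θ2=γ+ψ≈0.6112
φ3=240.0° → target in arm frame (-0.0206, 0.0628)
  A cos θ + B sin θ = C:  0.1006·cos θ + -0.3252·sin θ = -0.0755
  √(A²+B²)=0.3404;  θ3 = -1.2709+1.7946 ≈ 0.5237

θ₁ = 0.1746, θ₂ = 0.6112, θ₃ = 0.5237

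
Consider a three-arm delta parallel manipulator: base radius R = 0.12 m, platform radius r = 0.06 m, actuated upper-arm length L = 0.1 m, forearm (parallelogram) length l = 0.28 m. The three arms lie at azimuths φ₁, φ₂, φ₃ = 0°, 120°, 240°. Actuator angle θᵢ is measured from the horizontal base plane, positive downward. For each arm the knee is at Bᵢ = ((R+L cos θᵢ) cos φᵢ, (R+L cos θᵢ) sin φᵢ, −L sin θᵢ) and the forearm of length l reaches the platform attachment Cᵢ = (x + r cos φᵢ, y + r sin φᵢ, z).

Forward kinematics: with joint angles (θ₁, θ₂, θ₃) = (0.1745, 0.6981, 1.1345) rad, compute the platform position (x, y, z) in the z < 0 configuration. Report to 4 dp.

φ1=0.0°: virtual centre (0.1585, 0.0000, -0.0174), radius l
φ2=120.0°: virtual centre (-0.0683, 0.1183, -0.0643), radius l
φ3=240.0°: virtual centre (-0.0511, -0.0886, -0.0906), radius l
|O₂|²−|O₁|² = -0.0026;  |O₃|²−|O₁|² = -0.0067
linear system: -0.4536x+0.2366y = -0.0026−-0.0938z; -0.4192x+-0.1771y = -0.0067−-0.1465z
det = 0.1795;  x = 0.0115+-0.2857z,  y = 0.0109+-0.1511z
sphere 1 gives Az²+Bz+C=0 with A=1.1045, B=0.1154, C=-0.0564;  B²−4AC=0.2624;  roots -0.2841, 0.1796;  negative root z = -0.2841
x = 0.0927, y = 0.0539

(0.0927, 0.0539, -0.2841)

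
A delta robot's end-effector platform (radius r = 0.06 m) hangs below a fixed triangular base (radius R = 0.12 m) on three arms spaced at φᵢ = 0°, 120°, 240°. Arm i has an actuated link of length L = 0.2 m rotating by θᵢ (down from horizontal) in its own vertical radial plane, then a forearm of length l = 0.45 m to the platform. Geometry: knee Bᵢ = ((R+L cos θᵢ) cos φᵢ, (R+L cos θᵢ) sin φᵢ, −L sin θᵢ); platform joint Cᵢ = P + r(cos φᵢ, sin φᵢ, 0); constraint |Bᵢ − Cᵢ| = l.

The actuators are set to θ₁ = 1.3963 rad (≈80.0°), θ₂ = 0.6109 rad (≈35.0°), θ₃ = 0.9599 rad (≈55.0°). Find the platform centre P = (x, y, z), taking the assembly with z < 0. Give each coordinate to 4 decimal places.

(-0.1852, 0.0724, -0.5418)

centre 1 = (0.0947·cos0.0°, 0.0947·sin0.0°, -0.1970) = (0.0947, 0.0000, -0.1970)
φ2=120.0°: virtual centre (-0.1119, 0.1938, -0.1147), radius l
φ3=240.0°: virtual centre (-0.0874, -0.1513, -0.1638), radius l
eliminate P² terms by subtracting sphere 1 from 2 and 3
[-0.4133 0.3877 0.1645]·P = 0.0155;  [-0.3642 -0.3026 0.0663]·P = 0.0096
Cramer: x(z) = -0.0316+0.2835z;  y(z) = 0.0063-0.1221z
sphere 1 gives Az²+Bz+C=0 with A=1.0953, B=0.3208, C=-0.1477;  B²−4AC=0.7500;  roots -0.5418, 0.2489;  negative root z = -0.5418
x = -0.1852, y = 0.0724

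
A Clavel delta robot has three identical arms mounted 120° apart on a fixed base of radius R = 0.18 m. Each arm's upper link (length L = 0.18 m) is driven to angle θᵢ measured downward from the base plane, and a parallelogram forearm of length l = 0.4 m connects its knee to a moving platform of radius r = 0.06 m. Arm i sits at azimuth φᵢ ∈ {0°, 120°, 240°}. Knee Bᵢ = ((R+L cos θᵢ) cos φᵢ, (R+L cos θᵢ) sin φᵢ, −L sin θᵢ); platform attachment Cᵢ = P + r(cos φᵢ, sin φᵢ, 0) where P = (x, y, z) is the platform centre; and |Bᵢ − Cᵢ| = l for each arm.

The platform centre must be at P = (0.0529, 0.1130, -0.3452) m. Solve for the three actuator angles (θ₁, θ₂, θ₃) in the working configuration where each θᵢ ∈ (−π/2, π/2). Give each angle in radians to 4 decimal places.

θ₁ = 0.2618, θ₂ = 0.1748, θ₃ = 0.9600

rotate P by −φ1: (0.0529, 0.1130, -0.3452)
  A=0.0671, B=-0.3452, C=(l²−L²−A²−y'²−z²)/(2L)=-0.0245
  γ=atan2(-0.3452,0.0671)=-1.3788;  ψ=arccos(-0.0698)=1.6406;  θ1=γ+ψ≈0.2618
rotate P by −φ2: (0.0714, -0.1023, -0.3452)
  A cos θ + B sin θ = C:  0.0486·cos θ + -0.3452·sin θ = -0.0122
  γ=atan2(-0.3452,0.0486)=-1.4310;  ψ=arccos(-0.0350)=1.6058;  θ2=γ+ψ≈0.1748
φ3=240.0° → target in arm frame (-0.1243, -0.0107)
  A=0.2443, B=-0.3452, C=(l²−L²−A²−y'²−z²)/(2L)=-0.1427
  γ=atan2(-0.3452,0.2443)=-0.9549;  ψ=arccos(-0.3374)=1.9149;  θ3=γ+ψ≈0.9600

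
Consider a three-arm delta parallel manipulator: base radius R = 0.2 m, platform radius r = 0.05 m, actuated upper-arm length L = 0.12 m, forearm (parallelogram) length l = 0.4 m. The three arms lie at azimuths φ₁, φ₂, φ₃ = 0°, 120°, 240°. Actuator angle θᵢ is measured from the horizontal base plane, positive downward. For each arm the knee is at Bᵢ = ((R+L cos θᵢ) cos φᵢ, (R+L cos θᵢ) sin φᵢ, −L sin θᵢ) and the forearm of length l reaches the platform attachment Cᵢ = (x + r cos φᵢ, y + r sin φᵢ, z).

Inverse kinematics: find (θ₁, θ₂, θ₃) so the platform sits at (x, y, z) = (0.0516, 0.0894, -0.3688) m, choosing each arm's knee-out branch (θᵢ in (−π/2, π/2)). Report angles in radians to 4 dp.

rotate P by −φ1: (0.0516, 0.0894, -0.3688)
  A=0.0984, B=-0.3688, C=(l²−L²−A²−y'²−z²)/(2L)=-0.0337
  √(A²+B²)=0.3817;  θ1 = -1.3101+1.6592 ≈ 0.3491
rotate P by −φ2: (0.0516, -0.0894, -0.3688)
  A=0.0984, B=-0.3688, C=(l²−L²−A²−y'²−z²)/(2L)=-0.0337
  θ2 = atan2(B,A) + arccos(C/0.3817) = 0.3490
rotate P by −φ3: (-0.1032, 0.0000, -0.3688)
  A cos θ + B sin θ = C:  0.2532·cos θ + -0.3688·sin θ = -0.2272
  √(A²+B²)=0.4474;  θ3 = -0.9691+2.1036 ≈ 1.1345

θ₁ = 0.3491, θ₂ = 0.3490, θ₃ = 1.1345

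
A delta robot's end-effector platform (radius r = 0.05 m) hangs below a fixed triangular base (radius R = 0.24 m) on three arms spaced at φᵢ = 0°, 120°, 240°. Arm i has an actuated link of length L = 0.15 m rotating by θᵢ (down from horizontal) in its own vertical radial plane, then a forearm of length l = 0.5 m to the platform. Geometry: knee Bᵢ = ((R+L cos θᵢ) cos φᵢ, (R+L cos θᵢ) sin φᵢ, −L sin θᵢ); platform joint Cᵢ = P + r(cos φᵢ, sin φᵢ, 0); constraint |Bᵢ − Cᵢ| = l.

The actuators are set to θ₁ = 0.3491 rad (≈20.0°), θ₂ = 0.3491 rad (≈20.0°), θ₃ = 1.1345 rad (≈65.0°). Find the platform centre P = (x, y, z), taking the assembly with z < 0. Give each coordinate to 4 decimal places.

S1 = (0.3310·cos0.0°, 0.3310·sin0.0°, -0.0513) = (0.3310, 0.0000, -0.0513)
φ2=120.0°: virtual centre (-0.1655, 0.2866, -0.0513), radius l
φ3=240.0°: virtual centre (-0.1267, -0.2194, -0.1359), radius l
subtract pairs → two planes through P
linear system: -0.9929x+0.5732y = 0.0000−0.0000z; -0.9153x+-0.4389y = -0.0295−-0.1693z
det = 0.9604;  x = 0.0176+-0.1010z,  y = 0.0305+-0.1750z
into |P−S₁|² = l²: 1.0408z² + 0.1553z + -0.1482 = 0;  Δ = 0.6413;  z = -0.4593 or 0.3101 → z<0 root = -0.4593
x = 0.0640, y = 0.1108

(0.0640, 0.1108, -0.4593)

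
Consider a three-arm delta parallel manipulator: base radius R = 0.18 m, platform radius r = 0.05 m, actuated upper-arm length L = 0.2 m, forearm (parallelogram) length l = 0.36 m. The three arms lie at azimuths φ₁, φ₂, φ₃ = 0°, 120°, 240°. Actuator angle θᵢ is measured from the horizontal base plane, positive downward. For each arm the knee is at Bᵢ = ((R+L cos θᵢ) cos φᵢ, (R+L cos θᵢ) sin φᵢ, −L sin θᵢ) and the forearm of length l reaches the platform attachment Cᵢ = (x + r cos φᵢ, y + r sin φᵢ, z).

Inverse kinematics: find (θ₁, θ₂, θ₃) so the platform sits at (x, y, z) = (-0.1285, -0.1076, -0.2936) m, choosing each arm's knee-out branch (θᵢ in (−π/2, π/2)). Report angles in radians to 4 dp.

θ₁ = 1.2218, θ₂ = 0.8728, θ₃ = -0.0876

arm 1 (φ=0.0°): x'=-0.1285, y'=-0.1076
  A=0.2585, B=-0.2936, C=(l²−L²−A²−y'²−z²)/(2L)=-0.1875
  θ1 = atan2(B,A) + arccos(C/0.3912) = 1.2218
φ2=120.0° → target in arm frame (-0.0289, 0.1651)
  e−x'=0.1589;  (l²−L²−(e−x')²−y'²−z²)/2L = -0.1228
  θ2 = atan2(B,A) + arccos(C/0.3339) = 0.8728
φ3=240.0° → target in arm frame (0.1574, -0.0575)
  A cos θ + B sin θ = C:  -0.0274·cos θ + -0.2936·sin θ = -0.0016
  γ=atan2(-0.2936,-0.0274)=-1.6640;  ψ=arccos(-0.0056)=1.5764;  θ3=γ+ψ≈-0.0876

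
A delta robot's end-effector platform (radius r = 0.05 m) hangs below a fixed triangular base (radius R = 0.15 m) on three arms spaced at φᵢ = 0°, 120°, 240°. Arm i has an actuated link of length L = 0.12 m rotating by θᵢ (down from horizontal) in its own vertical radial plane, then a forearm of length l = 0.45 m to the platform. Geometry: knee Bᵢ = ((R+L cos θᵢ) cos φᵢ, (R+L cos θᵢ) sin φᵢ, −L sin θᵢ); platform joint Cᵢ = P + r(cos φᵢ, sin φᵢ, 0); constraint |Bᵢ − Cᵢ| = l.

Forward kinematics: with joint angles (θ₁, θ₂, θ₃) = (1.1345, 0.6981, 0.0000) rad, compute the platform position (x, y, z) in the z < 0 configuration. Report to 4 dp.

φ1=0.0°: virtual centre (0.1507, 0.0000, -0.1088), radius l
arm 2 at φ=120.0°: ρ2 = 0.1919;  centre 2 = (-0.0960, 0.1662, -0.0771)
arm 3 at φ=240.0°: ρ3 = 0.2200;  centre 3 = (-0.1100, -0.1905, 0.0000)
|centre ₂|²−|centre ₁|² = 0.0082;  |centre ₃|²−|centre ₁|² = 0.0139
[-0.4933 0.3324 0.0633]·P = 0.0082;  [-0.5214 -0.3811 0.2175]·P = 0.0139
Cramer: x(z) = -0.0214+0.2668z;  y(z) = -0.0070+0.2057z
quadratic in z: (1.1135)z²+(0.1228)z+(-0.1610)=0, √Δ=0.8556 → z ∈ {-0.4393, 0.3291}; z = -0.4393 (taking z<0)
x = -0.1387, y = -0.0974

(-0.1387, -0.0974, -0.4393)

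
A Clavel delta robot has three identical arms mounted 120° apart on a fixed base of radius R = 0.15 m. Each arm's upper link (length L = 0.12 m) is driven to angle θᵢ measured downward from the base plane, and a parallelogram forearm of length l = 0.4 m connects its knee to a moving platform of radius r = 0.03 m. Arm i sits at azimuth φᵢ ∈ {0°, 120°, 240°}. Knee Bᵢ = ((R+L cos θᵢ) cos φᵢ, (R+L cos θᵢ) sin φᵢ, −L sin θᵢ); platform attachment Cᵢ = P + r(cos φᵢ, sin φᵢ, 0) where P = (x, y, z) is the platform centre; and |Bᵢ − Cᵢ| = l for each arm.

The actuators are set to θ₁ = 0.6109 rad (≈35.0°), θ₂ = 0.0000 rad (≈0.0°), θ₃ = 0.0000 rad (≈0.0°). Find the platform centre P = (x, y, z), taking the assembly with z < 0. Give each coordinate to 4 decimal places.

(-0.0767, 0.0000, -0.3390)

φ1=0.0°: virtual centre (0.2183, 0.0000, -0.0688), radius l
centre 2 = (0.2400·cos120.0°, 0.2400·sin120.0°, 0.0000) = (-0.1200, 0.2078, 0.0000)
φ3=240.0°: virtual centre (-0.1200, -0.2078, 0.0000), radius l
subtract pairs → two planes through P
[-0.6766 0.4157 0.1377]·P = 0.0052;  [-0.6766 -0.4157 0.1377]·P = 0.0052
Cramer: x(z) = -0.0077+0.2035z;  y(z) = 0.0000-0.0000z
quadratic in z: (1.0414)z²+(0.0457)z+(-0.1042)=0, √Δ=0.6604 → z ∈ {-0.3390, 0.2951}; z = -0.3390 (taking z<0)
x = -0.0767, y = 0.0000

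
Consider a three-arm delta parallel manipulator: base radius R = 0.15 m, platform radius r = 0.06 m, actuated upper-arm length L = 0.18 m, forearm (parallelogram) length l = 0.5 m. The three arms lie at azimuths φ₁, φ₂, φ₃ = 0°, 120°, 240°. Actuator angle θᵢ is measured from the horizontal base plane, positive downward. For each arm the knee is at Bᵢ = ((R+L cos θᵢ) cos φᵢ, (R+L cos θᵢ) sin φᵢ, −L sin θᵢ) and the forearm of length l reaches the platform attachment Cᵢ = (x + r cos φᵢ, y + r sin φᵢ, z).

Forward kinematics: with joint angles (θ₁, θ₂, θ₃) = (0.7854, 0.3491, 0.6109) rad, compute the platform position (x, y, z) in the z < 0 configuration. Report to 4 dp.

S1 = (0.2173·cos0.0°, 0.2173·sin0.0°, -0.1273) = (0.2173, 0.0000, -0.1273)
arm 2 at φ=120.0°: ρ2 = 0.2591;  S2 = (-0.1296, 0.2244, -0.0616)
arm 3 at φ=240.0°: ρ3 = 0.2374;  S3 = (-0.1187, -0.2056, -0.1032)
eliminate P² terms by subtracting sphere 1 from 2 and 3
[-0.6937 0.4488 0.1314]·P = 0.0075;  [-0.6720 -0.4113 0.0481]·P = 0.0036
Cramer: x(z) = -0.0081+0.1288z;  y(z) = 0.0043-0.0937z
quadratic in z: (1.0254)z²+(0.1957)z+(-0.1830)=0, √Δ=0.8882 → z ∈ {-0.5285, 0.3377}; z = -0.5285 (taking z<0)
x = -0.0762, y = 0.0538

(-0.0762, 0.0538, -0.5285)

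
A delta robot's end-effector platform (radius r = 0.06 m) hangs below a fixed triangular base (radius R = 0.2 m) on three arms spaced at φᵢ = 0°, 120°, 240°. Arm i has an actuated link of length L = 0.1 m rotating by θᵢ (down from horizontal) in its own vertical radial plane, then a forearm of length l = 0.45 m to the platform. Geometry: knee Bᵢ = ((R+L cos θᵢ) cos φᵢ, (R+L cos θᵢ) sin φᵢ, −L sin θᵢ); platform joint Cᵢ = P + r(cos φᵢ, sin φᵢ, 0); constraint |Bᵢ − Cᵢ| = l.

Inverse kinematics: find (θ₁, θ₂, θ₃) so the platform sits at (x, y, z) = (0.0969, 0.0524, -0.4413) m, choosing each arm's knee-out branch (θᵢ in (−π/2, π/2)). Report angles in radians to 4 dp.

rotate P by −φ1: (0.0969, 0.0524, -0.4413)
  A cos θ + B sin θ = C:  0.0431·cos θ + -0.4413·sin θ = -0.0342
  θ1 = atan2(B,A) + arccos(C/0.4434) = 0.1747
φ2=120.0° → target in arm frame (-0.0031, -0.1101)
  A cos θ + B sin θ = C:  0.1431·cos θ + -0.4413·sin θ = -0.1742
  θ2 = atan2(B,A) + arccos(C/0.4639) = 0.6985
φ3=240.0° → target in arm frame (-0.0938, 0.0577)
  A=0.2338, B=-0.4413, C=(l²−L²−A²−y'²−z²)/(2L)=-0.3013
  γ=atan2(-0.4413,0.2338)=-1.0835;  ψ=arccos(-0.6032)=2.2183;  θ3=γ+ψ≈1.1348

θ₁ = 0.1747, θ₂ = 0.6985, θ₃ = 1.1348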